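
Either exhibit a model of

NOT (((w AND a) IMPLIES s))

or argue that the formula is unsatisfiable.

a = True, s = False, w = True

  NOT (((w AND a) IMPLIES s)) = True
    (w AND a) IMPLIES s = False
      w AND a = True
The formula evaluates to True.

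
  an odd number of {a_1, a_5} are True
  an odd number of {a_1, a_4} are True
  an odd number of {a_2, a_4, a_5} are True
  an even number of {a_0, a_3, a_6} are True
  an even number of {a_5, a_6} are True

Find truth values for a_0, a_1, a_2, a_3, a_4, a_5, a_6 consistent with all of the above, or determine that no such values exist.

a_0 = False, a_1 = False, a_2 = True, a_3 = True, a_4 = True, a_5 = True, a_6 = True

{a_1, a_5}: 1 true → odd ✓
{a_1, a_4}: 1 true → odd ✓
{a_2, a_4, a_5}: 3 true → odd ✓
{a_0, a_3, a_6}: 2 true → even ✓
{a_5, a_6}: 2 true → even ✓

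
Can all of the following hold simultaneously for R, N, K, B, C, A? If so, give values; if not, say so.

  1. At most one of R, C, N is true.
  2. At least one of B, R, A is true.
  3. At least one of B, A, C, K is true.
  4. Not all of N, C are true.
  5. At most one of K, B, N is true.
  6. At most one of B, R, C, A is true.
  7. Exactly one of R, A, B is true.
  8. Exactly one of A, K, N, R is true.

R: False, N: False, K: False, B: False, C: False, A: True

  (1) {R, C, N}: 0 true — at most one ✓
  (2) {B, R, A}: 1 true — at least one ✓
  (3) {B, A, C, K}: 1 true — at least one ✓
  (4) {N, C}: 0/2 true — not all ✓
  (5) {K, B, N}: 0 true — at most one ✓
  (6) {B, R, C, A}: 1 true — at most one ✓
  (7) {R, A, B}: 1 true — exactly one ✓
  (8) {A, K, N, R}: 1 true — exactly one ✓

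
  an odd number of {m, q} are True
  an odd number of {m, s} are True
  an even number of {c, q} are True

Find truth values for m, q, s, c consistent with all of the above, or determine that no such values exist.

m=T; q=F; s=F; c=F

{m, q}: 1 true → odd ✓
{m, s}: 1 true → odd ✓
{c, q}: 0 true → even ✓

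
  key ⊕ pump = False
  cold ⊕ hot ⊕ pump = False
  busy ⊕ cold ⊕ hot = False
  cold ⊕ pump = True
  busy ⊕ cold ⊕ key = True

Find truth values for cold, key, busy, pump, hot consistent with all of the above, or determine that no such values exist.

cold = True, key = False, busy = False, pump = False, hot = True

key ⊕ pump = F ⊕ F = False ✓
cold ⊕ hot ⊕ pump = T ⊕ T ⊕ F = False ✓
busy ⊕ cold ⊕ hot = F ⊕ T ⊕ T = False ✓
cold ⊕ pump = T ⊕ F = True ✓
busy ⊕ cold ⊕ key = F ⊕ T ⊕ F = True ✓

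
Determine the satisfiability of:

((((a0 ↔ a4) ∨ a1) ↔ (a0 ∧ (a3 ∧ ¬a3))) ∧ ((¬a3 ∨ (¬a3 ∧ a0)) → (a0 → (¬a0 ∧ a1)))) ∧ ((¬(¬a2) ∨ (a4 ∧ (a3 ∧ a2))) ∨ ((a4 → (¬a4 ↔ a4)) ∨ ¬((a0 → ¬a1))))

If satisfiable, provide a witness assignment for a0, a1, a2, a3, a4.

a0: True, a1: False, a2: False, a3: True, a4: False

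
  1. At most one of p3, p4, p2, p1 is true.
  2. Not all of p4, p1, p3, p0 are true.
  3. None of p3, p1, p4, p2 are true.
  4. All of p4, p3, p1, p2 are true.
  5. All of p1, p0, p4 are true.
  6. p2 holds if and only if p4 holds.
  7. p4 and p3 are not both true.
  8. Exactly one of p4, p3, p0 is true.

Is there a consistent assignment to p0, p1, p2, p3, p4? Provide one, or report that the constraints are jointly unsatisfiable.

No satisfying assignment exists.

Case p1 = True:
  Constraint (3) is violated (p1=T) — contradiction.
Case p1 = False:
  Constraint (4) is violated (p1=F) — contradiction.
Both cases fail — unsatisfiable.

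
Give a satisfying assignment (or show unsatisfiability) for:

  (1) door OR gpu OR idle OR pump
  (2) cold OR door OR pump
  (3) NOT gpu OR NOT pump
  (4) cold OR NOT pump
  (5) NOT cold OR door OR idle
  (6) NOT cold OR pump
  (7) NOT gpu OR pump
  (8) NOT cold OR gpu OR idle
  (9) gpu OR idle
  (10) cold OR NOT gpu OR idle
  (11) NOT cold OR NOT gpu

idle = True, cold = True, gpu = False, door = True, pump = True

Try idle = False:
  (gpu OR idle) forces gpu = True.
  (NOT gpu OR NOT pump) forces pump = False.
  clause (NOT gpu OR pump) is falsified — backtrack.
So idle = True.
Set cold = True.
  then (NOT cold OR pump) forces pump = True.
  then (NOT cold OR NOT gpu) forces gpu = False.
Set door = True.
All clauses satisfied.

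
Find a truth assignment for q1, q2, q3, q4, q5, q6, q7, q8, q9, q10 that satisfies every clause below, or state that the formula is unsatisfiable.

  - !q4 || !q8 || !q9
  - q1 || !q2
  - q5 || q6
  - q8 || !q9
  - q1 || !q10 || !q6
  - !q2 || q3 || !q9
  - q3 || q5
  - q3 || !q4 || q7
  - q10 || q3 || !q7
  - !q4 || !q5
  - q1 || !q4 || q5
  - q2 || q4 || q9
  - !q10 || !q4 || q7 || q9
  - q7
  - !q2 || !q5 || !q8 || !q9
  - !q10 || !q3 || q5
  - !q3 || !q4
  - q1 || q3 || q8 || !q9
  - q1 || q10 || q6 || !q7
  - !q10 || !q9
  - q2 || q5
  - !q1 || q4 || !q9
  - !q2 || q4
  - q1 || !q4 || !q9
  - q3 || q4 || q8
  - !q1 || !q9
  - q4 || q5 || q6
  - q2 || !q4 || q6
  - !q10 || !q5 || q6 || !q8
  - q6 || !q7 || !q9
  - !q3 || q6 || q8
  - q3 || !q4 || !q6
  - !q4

q1 = False, q2 = False, q3 = True, q4 = False, q5 = True, q6 = True, q7 = True, q8 = True, q9 = True, q10 = False

Unit clause (q7) forces q7 = True.
Unit clause (!q4) forces q4 = False.
In (!q2 || q4) only !q2 is left, so q2 = False.
In (q2 || q4 || q9) only q9 is left, so q9 = True.
In (!q10 || !q9) only !q10 is left, so q10 = False.
In (q2 || q5) only q5 is left, so q5 = True.
In (!q1 || q4 || !q9) only !q1 is left, so q1 = False.
In (q6 || !q7 || !q9) only q6 is left, so q6 = True.
In (q8 || !q9) only q8 is left, so q8 = True.
In (q10 || q3 || !q7) only q3 is left, so q3 = True.
All clauses satisfied.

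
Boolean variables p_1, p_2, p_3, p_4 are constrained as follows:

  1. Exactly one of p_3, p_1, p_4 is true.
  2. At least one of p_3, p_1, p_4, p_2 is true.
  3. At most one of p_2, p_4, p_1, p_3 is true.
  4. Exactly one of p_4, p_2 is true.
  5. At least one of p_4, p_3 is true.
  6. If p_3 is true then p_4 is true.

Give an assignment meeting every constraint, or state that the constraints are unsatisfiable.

p_1=F, p_2=F, p_3=F, p_4=T

  (1) {p_3, p_1, p_4}: 1 true — exactly one ✓
  (2) {p_3, p_1, p_4, p_2}: 1 true — at least one ✓
  (3) {p_2, p_4, p_1, p_3}: 1 true — at most one ✓
  (4) {p_4, p_2}: 1 true — exactly one ✓
  (5) {p_4, p_3}: 1 true — at least one ✓
  (6) p_3=F ⇒ p_4: vacuous ✓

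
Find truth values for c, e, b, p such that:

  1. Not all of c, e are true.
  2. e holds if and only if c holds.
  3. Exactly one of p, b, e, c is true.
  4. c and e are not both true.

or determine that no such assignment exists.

c=F; e=F; b=F; p=T

  (1) {c, e}: 0/2 true — not all ✓
  (2) e=F, c=F — same ✓
  (3) {p, b, e, c}: 1 true — exactly one ✓
  (4) c=F, e=F — not both ✓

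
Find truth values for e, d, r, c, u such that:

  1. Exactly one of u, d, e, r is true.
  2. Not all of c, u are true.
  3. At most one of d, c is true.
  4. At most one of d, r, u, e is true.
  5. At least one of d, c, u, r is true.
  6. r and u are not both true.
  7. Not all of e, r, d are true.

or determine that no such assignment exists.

e: False; d: False; r: False; c: False; u: True

  (1) {u, d, e, r}: 1 true — exactly one ✓
  (2) {c, u}: 1/2 true — not all ✓
  (3) {d, c}: 0 true — at most one ✓
  (4) {d, r, u, e}: 1 true — at most one ✓
  (5) {d, c, u, r}: 1 true — at least one ✓
  (6) r=F, u=T — not both ✓
  (7) {e, r, d}: 0/3 true — not all ✓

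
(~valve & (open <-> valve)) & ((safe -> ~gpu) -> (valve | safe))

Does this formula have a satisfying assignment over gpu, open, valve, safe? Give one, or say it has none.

gpu = True, open = False, valve = False, safe = True

  ~valve & (open <-> valve) = True
    ~valve = True
    open <-> valve = True
  (safe -> ~gpu) -> (valve | safe) = True
    safe -> ~gpu = False
      ~gpu = False
    valve | safe = True
Both conjuncts True, so the formula holds.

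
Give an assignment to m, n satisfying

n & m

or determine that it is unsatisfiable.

m=T, n=T

Both conjuncts True, so the formula holds.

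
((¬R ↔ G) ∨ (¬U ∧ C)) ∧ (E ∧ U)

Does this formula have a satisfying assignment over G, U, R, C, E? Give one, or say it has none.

G=F, U=T, R=T, C=T, E=T

  (¬R ↔ G) ∨ (¬U ∧ C) = True
    ¬R ↔ G = True
      ¬R = False
    ¬U ∧ C = False
      ¬U = False
  E ∧ U = True
Both conjuncts True, so the formula holds.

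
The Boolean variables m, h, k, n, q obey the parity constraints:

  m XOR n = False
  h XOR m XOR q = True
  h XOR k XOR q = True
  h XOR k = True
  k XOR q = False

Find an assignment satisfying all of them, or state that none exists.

m = False, h = True, k = False, n = False, q = False

m XOR n = F XOR F = False ✓
h XOR m XOR q = T XOR F XOR F = True ✓
h XOR k XOR q = T XOR F XOR F = True ✓
h XOR k = T XOR F = True ✓
k XOR q = F XOR F = False ✓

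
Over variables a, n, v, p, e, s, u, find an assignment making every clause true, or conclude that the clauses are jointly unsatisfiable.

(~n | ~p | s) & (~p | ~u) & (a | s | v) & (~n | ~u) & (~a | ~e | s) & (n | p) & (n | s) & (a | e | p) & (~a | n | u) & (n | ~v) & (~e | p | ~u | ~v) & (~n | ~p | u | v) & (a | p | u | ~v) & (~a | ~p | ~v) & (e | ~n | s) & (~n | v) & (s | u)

Set a = False.
Set n = False.
  then (n | p) forces p = True.
  then (n | s) forces s = True.
  then (n | ~v) forces v = False.
  then (~p | ~u) forces u = False.
Set e = True.
All clauses satisfied.

a=F; n=F; v=F; p=T; e=T; s=T; u=F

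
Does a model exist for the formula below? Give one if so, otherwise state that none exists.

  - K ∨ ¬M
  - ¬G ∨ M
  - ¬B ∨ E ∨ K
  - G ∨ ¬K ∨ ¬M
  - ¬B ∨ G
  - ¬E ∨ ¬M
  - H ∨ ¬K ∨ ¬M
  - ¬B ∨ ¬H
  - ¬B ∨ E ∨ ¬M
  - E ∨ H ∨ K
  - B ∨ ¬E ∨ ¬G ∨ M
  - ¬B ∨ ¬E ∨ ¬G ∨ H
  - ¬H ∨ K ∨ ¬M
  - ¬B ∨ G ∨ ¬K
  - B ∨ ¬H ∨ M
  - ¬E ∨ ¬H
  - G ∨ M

B = False; E = False; K = True; H = True; M = True; G = True

Try B = True:
  (¬B ∨ G) forces G = True.
  (¬G ∨ M) forces M = True.
  (K ∨ ¬M) forces K = True.
  (¬E ∨ ¬M) forces E = False.
  clause (¬B ∨ E ∨ ¬M) is falsified — backtrack.
So B = False.
Try E = True:
  (¬E ∨ ¬M) forces M = False.
  (¬G ∨ M) forces G = False.
  clause (G ∨ M) is falsified — backtrack.
So E = False.
Set K = True.
Set H = True.
  then (B ∨ ¬H ∨ M) forces M = True.
  then (G ∨ ¬K ∨ ¬M) forces G = True.
All clauses satisfied.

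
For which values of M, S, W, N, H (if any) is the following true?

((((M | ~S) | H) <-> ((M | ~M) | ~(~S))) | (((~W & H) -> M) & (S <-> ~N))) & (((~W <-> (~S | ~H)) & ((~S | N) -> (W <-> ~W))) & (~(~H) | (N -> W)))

M = False, S = True, W = True, N = False, H = True

  (((M | ~S) | H) <-> ((M | ~M) | ~(~S))) | (((~W & H) -> M) & (S <-> ~N)) = True
    ((M | ~S) | H) <-> ((M | ~M) | ~(~S)) = True
      (M | ~S) | H = True
        M | ~S = False
          ~S = False
      (M | ~M) | ~(~S) = True
        M | ~M = True
          ~M = True
        ~(~S) = True
          ~S = False
    ((~W & H) -> M) & (S <-> ~N) = True
      (~W & H) -> M = True
        ~W & H = False
          ~W = False
      S <-> ~N = True
        ~N = True
  ((~W <-> (~S | ~H)) & ((~S | N) -> (W <-> ~W))) & (~(~H) | (N -> W)) = True
    (~W <-> (~S | ~H)) & ((~S | N) -> (W <-> ~W)) = True
      ~W <-> (~S | ~H) = True
        ~W = False
        ~S | ~H = False
          ~S = False
          ~H = False
      (~S | N) -> (W <-> ~W) = True
        ~S | N = False
          ~S = False
        W <-> ~W = False
          ~W = False
    ~(~H) | (N -> W) = True
      ~(~H) = True
        ~H = False
      N -> W = True
Both conjuncts True, so the formula holds.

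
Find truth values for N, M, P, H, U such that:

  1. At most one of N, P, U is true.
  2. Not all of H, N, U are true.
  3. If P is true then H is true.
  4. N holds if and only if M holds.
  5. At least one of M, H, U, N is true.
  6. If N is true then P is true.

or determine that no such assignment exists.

N = False, M = False, P = True, H = True, U = False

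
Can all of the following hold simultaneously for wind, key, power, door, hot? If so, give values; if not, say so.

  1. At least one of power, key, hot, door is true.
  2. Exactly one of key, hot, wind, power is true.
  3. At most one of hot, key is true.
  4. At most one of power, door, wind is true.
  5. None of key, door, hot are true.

wind=F, key=F, power=T, door=F, hot=F

  (1) {power, key, hot, door}: 1 true — at least one ✓
  (2) {key, hot, wind, power}: 1 true — exactly one ✓
  (3) {hot, key}: 0 true — at most one ✓
  (4) {power, door, wind}: 1 true — at most one ✓
  (5) {key, door, hot}: 0 true — none ✓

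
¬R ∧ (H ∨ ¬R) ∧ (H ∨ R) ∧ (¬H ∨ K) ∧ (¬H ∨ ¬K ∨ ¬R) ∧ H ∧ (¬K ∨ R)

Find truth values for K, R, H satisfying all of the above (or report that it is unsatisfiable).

Case R = True:
  Clause (¬R) is falsified — contradiction.
Case R = False:
  (H ∨ R) forces H = True.
  (¬H ∨ K) forces K = True.
  Clause (¬K ∨ R) is falsified — contradiction.
Both cases fail, so the formula is unsatisfiable.

Unsatisfiable — no assignment works.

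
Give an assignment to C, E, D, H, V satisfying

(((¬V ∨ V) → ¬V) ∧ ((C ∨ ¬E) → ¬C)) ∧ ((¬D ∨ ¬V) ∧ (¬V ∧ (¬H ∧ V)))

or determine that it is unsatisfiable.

Unsatisfiable — no assignment works.

Case V = True: the conjunct (¬V ∨ V) → ¬V becomes (False ∨ True) → ¬True = False.
Case V = False: the conjunct V is False.
Both cases fail — unsatisfiable.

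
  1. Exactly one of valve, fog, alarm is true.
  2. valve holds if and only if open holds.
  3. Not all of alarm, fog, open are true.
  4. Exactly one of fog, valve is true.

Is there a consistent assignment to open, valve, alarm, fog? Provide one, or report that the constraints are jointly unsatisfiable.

open: True, valve: True, alarm: False, fog: False

  (1) {valve, fog, alarm}: 1 true — exactly one ✓
  (2) valve=T, open=T — same ✓
  (3) {alarm, fog, open}: 1/3 true — not all ✓
  (4) {fog, valve}: 1 true — exactly one ✓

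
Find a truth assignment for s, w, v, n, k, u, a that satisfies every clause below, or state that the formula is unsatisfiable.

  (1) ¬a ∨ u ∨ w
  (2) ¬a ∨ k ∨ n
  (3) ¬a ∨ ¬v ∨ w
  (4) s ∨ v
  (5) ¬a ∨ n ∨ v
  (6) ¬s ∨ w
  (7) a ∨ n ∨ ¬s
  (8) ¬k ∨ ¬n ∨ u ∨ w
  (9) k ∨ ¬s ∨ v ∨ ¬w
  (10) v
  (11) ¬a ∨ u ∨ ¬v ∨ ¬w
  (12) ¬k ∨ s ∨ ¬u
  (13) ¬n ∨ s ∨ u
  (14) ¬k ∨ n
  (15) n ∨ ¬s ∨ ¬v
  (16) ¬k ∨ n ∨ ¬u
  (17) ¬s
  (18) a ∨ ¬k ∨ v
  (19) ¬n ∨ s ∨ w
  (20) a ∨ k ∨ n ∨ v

Unit clause (v) forces v = True.
Unit clause (¬s) forces s = False.
Set w = True.
Set n = False.
  then (¬k ∨ n) forces k = False.
  then (¬a ∨ k ∨ n) forces a = False.
Set u = False.
All clauses satisfied.

s = False, w = True, v = True, n = False, k = False, u = False, a = False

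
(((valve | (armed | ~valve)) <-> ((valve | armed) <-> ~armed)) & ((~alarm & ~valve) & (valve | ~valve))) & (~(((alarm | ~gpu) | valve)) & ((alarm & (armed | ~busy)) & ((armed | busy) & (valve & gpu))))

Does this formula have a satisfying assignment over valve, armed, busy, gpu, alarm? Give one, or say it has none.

Case valve = True: the conjunct ~valve is False.
Case valve = False: the conjunct valve is False.
Both cases fail — unsatisfiable.

Unsatisfiable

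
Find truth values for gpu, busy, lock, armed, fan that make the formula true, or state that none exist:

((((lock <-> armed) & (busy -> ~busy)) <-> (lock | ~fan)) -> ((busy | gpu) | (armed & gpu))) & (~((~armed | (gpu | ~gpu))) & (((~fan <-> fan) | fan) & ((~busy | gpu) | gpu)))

The conjunct ~((~armed | (gpu | ~gpu))) is unsatisfiable on its own:
  gpu=F, armed=F: evaluates to False.
  gpu=F, armed=T: evaluates to False.
  gpu=T, armed=F: evaluates to False.
  gpu=T, armed=T: evaluates to False.
So the whole conjunction is unsatisfiable.

The formula is unsatisfiable.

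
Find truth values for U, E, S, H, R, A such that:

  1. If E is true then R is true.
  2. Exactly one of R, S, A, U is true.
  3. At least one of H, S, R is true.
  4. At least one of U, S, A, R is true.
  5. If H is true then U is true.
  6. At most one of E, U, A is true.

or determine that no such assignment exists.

U=F, E=T, S=F, H=F, R=T, A=F

  (1) E=T ⇒ R: T ✓
  (2) {R, S, A, U}: 1 true — exactly one ✓
  (3) {H, S, R}: 1 true — at least one ✓
  (4) {U, S, A, R}: 1 true — at least one ✓
  (5) H=F ⇒ U: vacuous ✓
  (6) {E, U, A}: 1 true — at most one ✓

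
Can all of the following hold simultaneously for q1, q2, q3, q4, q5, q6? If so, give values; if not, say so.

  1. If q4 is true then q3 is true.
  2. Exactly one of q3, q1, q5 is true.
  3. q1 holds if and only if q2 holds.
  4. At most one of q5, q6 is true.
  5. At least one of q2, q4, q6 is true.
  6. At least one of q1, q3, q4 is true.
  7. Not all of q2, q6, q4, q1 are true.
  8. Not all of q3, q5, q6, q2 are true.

q1=F, q2=F, q3=T, q4=T, q5=F, q6=T

  (1) q4=T ⇒ q3: T ✓
  (2) {q3, q1, q5}: 1 true — exactly one ✓
  (3) q1=F, q2=F — same ✓
  (4) {q5, q6}: 1 true — at most one ✓
  (5) {q2, q4, q6}: 2 true — at least one ✓
  (6) {q1, q3, q4}: 2 true — at least one ✓
  (7) {q2, q6, q4, q1}: 2/4 true — not all ✓
  (8) {q3, q5, q6, q2}: 2/4 true — not all ✓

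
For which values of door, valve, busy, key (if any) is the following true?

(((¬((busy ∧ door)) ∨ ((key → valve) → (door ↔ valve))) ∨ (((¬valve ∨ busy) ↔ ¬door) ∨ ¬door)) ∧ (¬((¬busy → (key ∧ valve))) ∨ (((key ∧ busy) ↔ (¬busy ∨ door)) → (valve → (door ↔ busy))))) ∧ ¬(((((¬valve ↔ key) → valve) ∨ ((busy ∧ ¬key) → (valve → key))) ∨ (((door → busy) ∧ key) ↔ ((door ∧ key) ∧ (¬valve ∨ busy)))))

Unsatisfiable

The conjunct ¬(((((¬valve ↔ key) → valve) ∨ ((busy ∧ ¬key) → (valve → key))) ∨ (((door → busy) ∧ key) ↔ ((door ∧ key) ∧ (¬valve ∨ busy))))) is unsatisfiable on its own:
  valve = True: this becomes ¬((True ∨ (((door → busy) ∧ key) ↔ ((door ∧ key) ∧ busy)))) = False.
  valve = False: this becomes ¬((True ∨ (((door → busy) ∧ key) ↔ (door ∧ key)))) = False.
So the whole conjunction is unsatisfiable.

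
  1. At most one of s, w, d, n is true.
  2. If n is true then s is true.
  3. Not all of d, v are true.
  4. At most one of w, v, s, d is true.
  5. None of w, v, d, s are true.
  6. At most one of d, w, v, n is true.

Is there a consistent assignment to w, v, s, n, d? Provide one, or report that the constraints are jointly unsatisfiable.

w = False; v = False; s = False; n = False; d = False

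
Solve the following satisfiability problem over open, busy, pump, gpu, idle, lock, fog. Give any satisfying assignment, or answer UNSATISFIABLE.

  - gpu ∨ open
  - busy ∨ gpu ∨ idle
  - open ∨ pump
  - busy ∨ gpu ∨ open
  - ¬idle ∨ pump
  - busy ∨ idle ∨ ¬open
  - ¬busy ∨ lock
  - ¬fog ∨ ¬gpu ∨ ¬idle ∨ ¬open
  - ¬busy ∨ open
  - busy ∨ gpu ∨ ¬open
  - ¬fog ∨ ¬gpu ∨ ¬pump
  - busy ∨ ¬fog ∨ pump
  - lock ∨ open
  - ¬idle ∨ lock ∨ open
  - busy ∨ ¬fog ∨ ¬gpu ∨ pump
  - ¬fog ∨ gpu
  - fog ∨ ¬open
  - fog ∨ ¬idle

Set open = True.
  then (fog ∨ ¬open) forces fog = True.
  then (¬fog ∨ gpu) forces gpu = True.
  then (¬fog ∨ ¬gpu ∨ ¬idle ∨ ¬open) forces idle = False.
  then (¬fog ∨ ¬gpu ∨ ¬pump) forces pump = False.
  then (busy ∨ ¬fog ∨ pump) forces busy = True.
  then (¬busy ∨ lock) forces lock = True.
All clauses satisfied.

open=T; busy=T; pump=F; gpu=T; idle=F; lock=T; fog=T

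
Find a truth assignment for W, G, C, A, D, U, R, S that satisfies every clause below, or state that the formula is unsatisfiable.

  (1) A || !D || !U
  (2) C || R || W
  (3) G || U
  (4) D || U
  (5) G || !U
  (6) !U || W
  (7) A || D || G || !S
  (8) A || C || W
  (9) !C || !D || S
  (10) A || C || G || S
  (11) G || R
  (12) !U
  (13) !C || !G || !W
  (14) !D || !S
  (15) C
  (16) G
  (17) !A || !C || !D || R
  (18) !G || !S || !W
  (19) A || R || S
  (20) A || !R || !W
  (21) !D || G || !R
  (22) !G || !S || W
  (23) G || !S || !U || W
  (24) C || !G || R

The formula is unsatisfiable.

Case G = True:
  (!U) forces U = False.
  (D || U) forces D = True.
  (!D || !S) forces S = False.
  (!C || !D || S) forces C = False.
  Clause (C) is falsified — contradiction.
Case G = False:
  Clause (G) is falsified — contradiction.
Both cases fail, so the formula is unsatisfiable.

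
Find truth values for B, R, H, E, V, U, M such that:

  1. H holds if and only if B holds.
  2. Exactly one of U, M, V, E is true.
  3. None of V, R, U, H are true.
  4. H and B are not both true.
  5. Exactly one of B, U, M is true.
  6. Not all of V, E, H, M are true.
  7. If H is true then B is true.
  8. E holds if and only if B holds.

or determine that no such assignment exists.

B = False, R = False, H = False, E = False, V = False, U = False, M = True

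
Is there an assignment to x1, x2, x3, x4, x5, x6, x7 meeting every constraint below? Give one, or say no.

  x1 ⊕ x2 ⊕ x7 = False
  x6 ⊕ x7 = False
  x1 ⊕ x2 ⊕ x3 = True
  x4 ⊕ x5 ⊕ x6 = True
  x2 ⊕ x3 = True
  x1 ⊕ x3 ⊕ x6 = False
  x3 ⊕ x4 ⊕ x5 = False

Adding constraints 1, 2, 5, 6 mod 2: every variable appears an even number of times on the left, so the left side is 0.
But the right sides sum to 1 (mod 2). 0 ≠ 1 — the system is inconsistent.

No satisfying assignment exists.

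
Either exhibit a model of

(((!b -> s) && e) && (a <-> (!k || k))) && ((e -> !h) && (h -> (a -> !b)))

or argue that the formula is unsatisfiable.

h = False, s = False, e = True, a = True, b = True, k = False

  ((!b -> s) && e) && (a <-> (!k || k)) = True
    (!b -> s) && e = True
      !b -> s = True
        !b = False
    a <-> (!k || k) = True
      !k || k = True
        !k = True
  (e -> !h) && (h -> (a -> !b)) = True
    e -> !h = True
      !h = True
    h -> (a -> !b) = True
      a -> !b = False
        !b = False
Both conjuncts True, so the formula holds.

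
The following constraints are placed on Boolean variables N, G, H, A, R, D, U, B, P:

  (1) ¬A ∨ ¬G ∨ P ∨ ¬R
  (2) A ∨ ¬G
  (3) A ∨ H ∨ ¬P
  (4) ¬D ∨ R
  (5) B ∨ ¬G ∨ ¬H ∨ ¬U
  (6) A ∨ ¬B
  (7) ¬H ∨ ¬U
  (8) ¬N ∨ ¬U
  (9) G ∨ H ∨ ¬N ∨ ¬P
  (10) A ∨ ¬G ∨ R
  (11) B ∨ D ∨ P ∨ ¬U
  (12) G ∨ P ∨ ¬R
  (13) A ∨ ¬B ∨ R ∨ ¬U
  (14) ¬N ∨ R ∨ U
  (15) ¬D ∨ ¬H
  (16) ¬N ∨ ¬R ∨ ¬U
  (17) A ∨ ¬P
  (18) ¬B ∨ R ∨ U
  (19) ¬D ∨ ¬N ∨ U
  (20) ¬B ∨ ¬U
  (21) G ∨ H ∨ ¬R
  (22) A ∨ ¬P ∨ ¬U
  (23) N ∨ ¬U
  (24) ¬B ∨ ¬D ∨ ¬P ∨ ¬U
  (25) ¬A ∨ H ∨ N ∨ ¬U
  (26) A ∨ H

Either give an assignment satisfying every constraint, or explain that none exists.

N: False, G: False, H: False, A: True, R: False, D: False, U: False, B: False, P: True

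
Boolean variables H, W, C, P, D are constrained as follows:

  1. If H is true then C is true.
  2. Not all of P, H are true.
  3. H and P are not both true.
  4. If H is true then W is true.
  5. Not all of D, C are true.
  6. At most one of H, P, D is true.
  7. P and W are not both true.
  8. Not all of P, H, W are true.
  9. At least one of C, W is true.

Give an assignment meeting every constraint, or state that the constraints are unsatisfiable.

H = False, W = True, C = False, P = False, D = False

  (1) H=F ⇒ C: vacuous ✓
  (2) {P, H}: 0/2 true — not all ✓
  (3) H=F, P=F — not both ✓
  (4) H=F ⇒ W: vacuous ✓
  (5) {D, C}: 0/2 true — not all ✓
  (6) {H, P, D}: 0 true — at most one ✓
  (7) P=F, W=T — not both ✓
  (8) {P, H, W}: 1/3 true — not all ✓
  (9) {C, W}: 1 true — at least one ✓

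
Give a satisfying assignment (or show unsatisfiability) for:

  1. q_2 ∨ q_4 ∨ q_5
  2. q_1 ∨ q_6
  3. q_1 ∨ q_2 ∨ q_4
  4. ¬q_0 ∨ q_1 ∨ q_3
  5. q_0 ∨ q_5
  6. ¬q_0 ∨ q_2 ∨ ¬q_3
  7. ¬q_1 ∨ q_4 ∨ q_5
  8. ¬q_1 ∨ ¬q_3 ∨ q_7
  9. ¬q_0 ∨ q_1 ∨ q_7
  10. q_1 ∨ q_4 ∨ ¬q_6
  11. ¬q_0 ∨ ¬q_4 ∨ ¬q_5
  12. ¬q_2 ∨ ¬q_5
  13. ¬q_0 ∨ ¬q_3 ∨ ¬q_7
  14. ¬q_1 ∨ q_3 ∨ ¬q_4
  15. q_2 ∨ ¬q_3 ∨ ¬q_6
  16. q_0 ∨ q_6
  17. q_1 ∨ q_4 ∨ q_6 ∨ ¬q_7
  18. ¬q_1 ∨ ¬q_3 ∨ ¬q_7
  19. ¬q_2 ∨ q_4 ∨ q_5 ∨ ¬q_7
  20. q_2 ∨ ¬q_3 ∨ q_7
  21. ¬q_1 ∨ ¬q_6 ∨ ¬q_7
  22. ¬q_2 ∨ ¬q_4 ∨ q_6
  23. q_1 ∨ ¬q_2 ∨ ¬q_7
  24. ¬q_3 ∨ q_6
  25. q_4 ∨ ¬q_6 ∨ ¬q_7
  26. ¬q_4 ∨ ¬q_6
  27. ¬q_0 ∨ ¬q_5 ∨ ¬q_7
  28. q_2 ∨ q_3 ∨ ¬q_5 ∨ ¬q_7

q_0 = False; q_1 = True; q_2 = False; q_3 = False; q_4 = False; q_5 = True; q_6 = True; q_7 = False

Set q_0 = False.
  then (q_0 ∨ q_5) forces q_5 = True.
  then (¬q_2 ∨ ¬q_5) forces q_2 = False.
  then (q_0 ∨ q_6) forces q_6 = True.
  then (¬q_4 ∨ ¬q_6) forces q_4 = False.
  then (q_1 ∨ q_2 ∨ q_4) forces q_1 = True.
  then (q_2 ∨ ¬q_3 ∨ ¬q_6) forces q_3 = False.
  then (¬q_1 ∨ ¬q_6 ∨ ¬q_7) forces q_7 = False.
All clauses satisfied.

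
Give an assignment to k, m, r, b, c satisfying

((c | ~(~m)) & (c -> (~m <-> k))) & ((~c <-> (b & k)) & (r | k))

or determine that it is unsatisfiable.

k = True, m = False, r = True, b = False, c = True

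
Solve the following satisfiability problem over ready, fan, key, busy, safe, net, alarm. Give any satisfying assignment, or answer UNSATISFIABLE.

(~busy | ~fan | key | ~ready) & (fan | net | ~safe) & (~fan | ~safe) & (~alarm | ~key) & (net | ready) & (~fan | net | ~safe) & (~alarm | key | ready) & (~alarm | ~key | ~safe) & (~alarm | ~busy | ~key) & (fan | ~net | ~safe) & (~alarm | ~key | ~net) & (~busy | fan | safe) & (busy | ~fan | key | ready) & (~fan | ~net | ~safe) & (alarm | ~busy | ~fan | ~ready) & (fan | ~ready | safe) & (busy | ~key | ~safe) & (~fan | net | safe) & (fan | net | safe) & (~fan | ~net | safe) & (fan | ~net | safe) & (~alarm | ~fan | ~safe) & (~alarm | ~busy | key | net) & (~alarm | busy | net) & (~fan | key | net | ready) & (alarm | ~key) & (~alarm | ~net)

Case safe = True:
  (~fan | ~safe) forces fan = False.
  (fan | net | ~safe) forces net = True.
  Clause (fan | ~net | ~safe) is falsified — contradiction.
Case safe = False:
  If fan = True:
    (~fan | net | safe) forces net = True.
    clause (~fan | ~net | safe) is falsified.
  If fan = False:
    (~busy | fan | safe) forces busy = False.
    (fan | ~ready | safe) forces ready = False.
    (net | ready) forces net = True.
    clause (fan | ~net | safe) is falsified.
  Every sub-case reaches a contradiction.
Both cases fail, so the formula is unsatisfiable.

Unsatisfiable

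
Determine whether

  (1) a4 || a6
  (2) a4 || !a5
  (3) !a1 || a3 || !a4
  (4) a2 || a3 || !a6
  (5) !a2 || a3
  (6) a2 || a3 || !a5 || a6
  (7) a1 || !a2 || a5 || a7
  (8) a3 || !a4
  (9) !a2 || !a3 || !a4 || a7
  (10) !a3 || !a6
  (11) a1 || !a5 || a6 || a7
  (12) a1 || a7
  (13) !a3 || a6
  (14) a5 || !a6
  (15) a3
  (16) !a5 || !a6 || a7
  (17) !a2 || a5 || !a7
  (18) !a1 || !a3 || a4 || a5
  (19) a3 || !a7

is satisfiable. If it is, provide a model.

UNSATISFIABLE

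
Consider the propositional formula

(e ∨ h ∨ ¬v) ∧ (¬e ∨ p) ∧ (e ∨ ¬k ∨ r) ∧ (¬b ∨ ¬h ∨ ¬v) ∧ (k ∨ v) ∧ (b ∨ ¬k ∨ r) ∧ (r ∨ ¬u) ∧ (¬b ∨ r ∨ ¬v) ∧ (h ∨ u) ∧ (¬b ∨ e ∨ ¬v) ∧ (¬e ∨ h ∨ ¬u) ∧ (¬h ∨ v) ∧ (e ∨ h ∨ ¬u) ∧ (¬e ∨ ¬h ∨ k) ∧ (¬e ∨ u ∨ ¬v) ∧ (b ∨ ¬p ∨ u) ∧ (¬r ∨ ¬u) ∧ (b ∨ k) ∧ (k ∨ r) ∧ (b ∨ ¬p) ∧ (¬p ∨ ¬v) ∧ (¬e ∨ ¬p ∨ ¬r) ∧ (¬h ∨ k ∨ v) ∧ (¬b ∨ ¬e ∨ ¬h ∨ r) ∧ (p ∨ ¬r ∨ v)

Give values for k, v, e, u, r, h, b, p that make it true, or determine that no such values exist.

Set k = True.
Set v = True.
  then (¬p ∨ ¬v) forces p = False.
  then (¬e ∨ p) forces e = False.
  then (e ∨ ¬k ∨ r) forces r = True.
  then (¬b ∨ e ∨ ¬v) forces b = False.
  then (¬r ∨ ¬u) forces u = False.
  then (e ∨ h ∨ ¬v) forces h = True.
All clauses satisfied.

k = True, v = True, e = False, u = False, r = True, h = True, b = False, p = False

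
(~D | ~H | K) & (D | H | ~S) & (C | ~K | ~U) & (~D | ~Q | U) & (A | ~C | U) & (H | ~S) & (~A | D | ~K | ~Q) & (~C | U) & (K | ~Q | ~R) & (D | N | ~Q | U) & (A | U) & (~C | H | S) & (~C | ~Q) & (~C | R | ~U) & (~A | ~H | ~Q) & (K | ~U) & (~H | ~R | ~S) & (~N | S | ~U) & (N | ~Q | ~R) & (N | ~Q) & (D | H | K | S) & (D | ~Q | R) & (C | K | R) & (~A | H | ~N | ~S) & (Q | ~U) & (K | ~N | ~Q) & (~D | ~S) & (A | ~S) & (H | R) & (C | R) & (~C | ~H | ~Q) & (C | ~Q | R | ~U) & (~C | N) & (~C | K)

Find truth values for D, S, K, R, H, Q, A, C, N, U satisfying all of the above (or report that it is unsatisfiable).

D = False, S = False, K = True, R = True, H = False, Q = False, A = True, C = False, N = True, U = False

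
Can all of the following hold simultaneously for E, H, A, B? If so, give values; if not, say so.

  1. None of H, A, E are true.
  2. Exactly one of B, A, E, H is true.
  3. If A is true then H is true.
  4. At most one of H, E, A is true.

E = False; H = False; A = False; B = True

  (1) {H, A, E}: 0 true — none ✓
  (2) {B, A, E, H}: 1 true — exactly one ✓
  (3) A=F ⇒ H: vacuous ✓
  (4) {H, E, A}: 0 true — at most one ✓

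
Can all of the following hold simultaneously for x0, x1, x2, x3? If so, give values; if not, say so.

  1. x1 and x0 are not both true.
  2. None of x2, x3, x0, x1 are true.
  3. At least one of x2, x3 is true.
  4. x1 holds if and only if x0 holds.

Unsatisfiable

Case x2 = True:
  Constraint (2) is violated (x2=T) — contradiction.
Case x2 = False:
  (2) forces x3 = False.
  Constraint (3) is violated (x2=F, x3=F) — contradiction.
Both cases fail — unsatisfiable.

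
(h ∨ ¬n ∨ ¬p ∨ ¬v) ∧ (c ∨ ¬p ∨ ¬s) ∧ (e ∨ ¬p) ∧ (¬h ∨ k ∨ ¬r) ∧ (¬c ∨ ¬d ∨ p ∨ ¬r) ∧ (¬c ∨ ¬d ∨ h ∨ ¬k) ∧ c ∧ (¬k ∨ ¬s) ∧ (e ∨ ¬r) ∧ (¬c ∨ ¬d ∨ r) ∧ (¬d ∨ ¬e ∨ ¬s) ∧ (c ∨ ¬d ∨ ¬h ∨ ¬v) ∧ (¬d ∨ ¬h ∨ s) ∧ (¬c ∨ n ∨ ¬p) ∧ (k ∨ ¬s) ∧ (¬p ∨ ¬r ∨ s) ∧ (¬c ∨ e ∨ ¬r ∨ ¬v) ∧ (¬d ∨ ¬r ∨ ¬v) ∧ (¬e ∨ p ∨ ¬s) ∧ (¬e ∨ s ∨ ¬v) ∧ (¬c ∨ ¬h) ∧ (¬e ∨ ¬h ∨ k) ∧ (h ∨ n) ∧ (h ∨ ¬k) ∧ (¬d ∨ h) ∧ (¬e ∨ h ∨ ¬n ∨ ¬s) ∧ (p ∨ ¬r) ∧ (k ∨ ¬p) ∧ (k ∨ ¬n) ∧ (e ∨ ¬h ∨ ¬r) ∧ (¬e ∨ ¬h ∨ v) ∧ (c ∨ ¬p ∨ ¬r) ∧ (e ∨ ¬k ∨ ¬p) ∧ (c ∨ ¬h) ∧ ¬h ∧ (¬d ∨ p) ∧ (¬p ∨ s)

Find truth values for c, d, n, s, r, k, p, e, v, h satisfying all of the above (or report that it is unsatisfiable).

No satisfying assignment exists.

Case c = True:
  (¬c ∨ ¬h) forces h = False.
  (h ∨ n) forces n = True.
  (h ∨ ¬k) forces k = False.
  Clause (k ∨ ¬n) is falsified — contradiction.
Case c = False:
  Clause (c) is falsified — contradiction.
Both cases fail, so the formula is unsatisfiable.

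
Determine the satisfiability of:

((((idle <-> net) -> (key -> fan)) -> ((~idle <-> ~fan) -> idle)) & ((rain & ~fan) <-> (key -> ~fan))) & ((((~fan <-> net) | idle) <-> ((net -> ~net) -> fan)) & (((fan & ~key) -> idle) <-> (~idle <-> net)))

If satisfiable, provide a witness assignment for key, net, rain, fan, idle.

key: True, net: False, rain: True, fan: True, idle: True

  (((idle <-> net) -> (key -> fan)) -> ((~idle <-> ~fan) -> idle)) & ((rain & ~fan) <-> (key -> ~fan)) = True
    ((idle <-> net) -> (key -> fan)) -> ((~idle <-> ~fan) -> idle) = True
      (idle <-> net) -> (key -> fan) = True
        idle <-> net = False
        key -> fan = True
      (~idle <-> ~fan) -> idle = True
        ~idle <-> ~fan = True
          ~idle = False
          ~fan = False
    (rain & ~fan) <-> (key -> ~fan) = True
      rain & ~fan = False
        ~fan = False
      key -> ~fan = False
        ~fan = False
  (((~fan <-> net) | idle) <-> ((net -> ~net) -> fan)) & (((fan & ~key) -> idle) <-> (~idle <-> net)) = True
    ((~fan <-> net) | idle) <-> ((net -> ~net) -> fan) = True
      (~fan <-> net) | idle = True
        ~fan <-> net = True
          ~fan = False
      (net -> ~net) -> fan = True
        net -> ~net = True
          ~net = True
    ((fan & ~key) -> idle) <-> (~idle <-> net) = True
      (fan & ~key) -> idle = True
        fan & ~key = False
          ~key = False
      ~idle <-> net = True
        ~idle = False
Both conjuncts True, so the formula holds.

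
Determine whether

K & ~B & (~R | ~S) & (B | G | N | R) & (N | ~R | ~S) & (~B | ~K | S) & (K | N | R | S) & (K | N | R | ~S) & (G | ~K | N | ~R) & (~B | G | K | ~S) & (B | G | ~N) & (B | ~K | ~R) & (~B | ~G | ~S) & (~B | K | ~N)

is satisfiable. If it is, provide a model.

Unit clause (K) forces K = True.
Unit clause (~B) forces B = False.
In (B | ~K | ~R) only ~R is left, so R = False.
Set S = False.
Set G = True.
Set N = True.
All clauses satisfied.

S=F, G=T, K=T, R=F, N=T, B=F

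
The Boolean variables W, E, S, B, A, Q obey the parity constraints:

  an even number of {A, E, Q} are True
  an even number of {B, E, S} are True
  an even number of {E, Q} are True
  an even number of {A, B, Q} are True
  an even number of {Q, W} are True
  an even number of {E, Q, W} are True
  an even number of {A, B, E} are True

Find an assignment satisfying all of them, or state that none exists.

W = False, E = False, S = False, B = False, A = False, Q = False

{A, E, Q}: 0 true → even ✓
{B, E, S}: 0 true → even ✓
{E, Q}: 0 true → even ✓
{A, B, Q}: 0 true → even ✓
{Q, W}: 0 true → even ✓
{E, Q, W}: 0 true → even ✓
{A, B, E}: 0 true → even ✓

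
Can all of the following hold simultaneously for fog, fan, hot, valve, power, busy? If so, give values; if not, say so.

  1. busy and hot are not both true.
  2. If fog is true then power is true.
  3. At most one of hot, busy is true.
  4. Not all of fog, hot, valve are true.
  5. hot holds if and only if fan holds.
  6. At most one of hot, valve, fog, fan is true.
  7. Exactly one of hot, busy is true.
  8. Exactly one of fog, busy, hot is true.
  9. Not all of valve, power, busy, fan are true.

fog=F, fan=F, hot=F, valve=T, power=T, busy=T

  (1) busy=T, hot=F — not both ✓
  (2) fog=F ⇒ power: vacuous ✓
  (3) {hot, busy}: 1 true — at most one ✓
  (4) {fog, hot, valve}: 1/3 true — not all ✓
  (5) hot=F, fan=F — same ✓
  (6) {hot, valve, fog, fan}: 1 true — at most one ✓
  (7) {hot, busy}: 1 true — exactly one ✓
  (8) {fog, busy, hot}: 1 true — exactly one ✓
  (9) {valve, power, busy, fan}: 3/4 true — not all ✓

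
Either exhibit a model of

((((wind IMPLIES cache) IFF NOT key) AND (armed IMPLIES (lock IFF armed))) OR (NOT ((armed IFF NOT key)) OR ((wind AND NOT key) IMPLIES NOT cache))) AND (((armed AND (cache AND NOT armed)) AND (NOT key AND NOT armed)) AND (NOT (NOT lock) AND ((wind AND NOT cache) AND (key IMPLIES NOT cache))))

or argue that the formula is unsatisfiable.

Unsatisfiable — no assignment works.

Case armed = True: the conjunct NOT armed is False.
Case armed = False: the conjunct armed is False.
Both cases fail — unsatisfiable.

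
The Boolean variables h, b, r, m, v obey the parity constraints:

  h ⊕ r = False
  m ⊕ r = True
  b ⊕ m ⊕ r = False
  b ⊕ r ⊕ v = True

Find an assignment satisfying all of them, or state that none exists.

h: True, b: True, r: True, m: False, v: True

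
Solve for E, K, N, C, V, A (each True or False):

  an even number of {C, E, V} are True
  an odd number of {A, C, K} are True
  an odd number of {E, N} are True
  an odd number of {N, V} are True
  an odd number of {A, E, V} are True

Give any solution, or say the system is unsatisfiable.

E: False, K: False, N: True, C: False, V: False, A: True

{C, E, V}: 0 true → even ✓
{A, C, K}: 1 true → odd ✓
{E, N}: 1 true → odd ✓
{N, V}: 1 true → odd ✓
{A, E, V}: 1 true → odd ✓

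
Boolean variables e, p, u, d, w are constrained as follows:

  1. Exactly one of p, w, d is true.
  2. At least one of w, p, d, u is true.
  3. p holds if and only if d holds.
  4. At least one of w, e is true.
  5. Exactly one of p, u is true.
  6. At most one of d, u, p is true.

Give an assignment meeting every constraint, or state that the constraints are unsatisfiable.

e = False, p = False, u = True, d = False, w = True

  (1) {p, w, d}: 1 true — exactly one ✓
  (2) {w, p, d, u}: 2 true — at least one ✓
  (3) p=F, d=F — same ✓
  (4) {w, e}: 1 true — at least one ✓
  (5) {p, u}: 1 true — exactly one ✓
  (6) {d, u, p}: 1 true — at most one ✓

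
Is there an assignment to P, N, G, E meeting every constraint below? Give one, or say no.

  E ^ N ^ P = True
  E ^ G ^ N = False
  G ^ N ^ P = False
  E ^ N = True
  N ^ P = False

Adding constraints 2, 3, 4, 5 mod 2: every variable appears an even number of times on the left, so the left side is 0.
But the right sides sum to 1 (mod 2). 0 ≠ 1 — the system is inconsistent.

The formula is unsatisfiable.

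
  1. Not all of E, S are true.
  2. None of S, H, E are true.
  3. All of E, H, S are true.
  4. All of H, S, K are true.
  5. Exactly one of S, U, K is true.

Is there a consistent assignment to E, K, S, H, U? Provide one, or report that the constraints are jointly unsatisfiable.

UNSATISFIABLE

Case E = True:
  Constraint (2) is violated (E=T) — contradiction.
Case E = False:
  Constraint (3) is violated (E=F) — contradiction.
Both cases fail — unsatisfiable.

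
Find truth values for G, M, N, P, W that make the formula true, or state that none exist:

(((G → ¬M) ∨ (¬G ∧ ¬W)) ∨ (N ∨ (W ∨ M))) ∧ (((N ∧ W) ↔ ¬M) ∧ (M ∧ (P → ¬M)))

G = True; M = True; N = True; P = False; W = False

  ((G → ¬M) ∨ (¬G ∧ ¬W)) ∨ (N ∨ (W ∨ M)) = True
    (G → ¬M) ∨ (¬G ∧ ¬W) = False
      G → ¬M = False
        ¬M = False
      ¬G ∧ ¬W = False
        ¬G = False
        ¬W = True
    N ∨ (W ∨ M) = True
      W ∨ M = True
  ((N ∧ W) ↔ ¬M) ∧ (M ∧ (P → ¬M)) = True
    (N ∧ W) ↔ ¬M = True
      N ∧ W = False
      ¬M = False
    M ∧ (P → ¬M) = True
      P → ¬M = True
        ¬M = False
Both conjuncts True, so the formula holds.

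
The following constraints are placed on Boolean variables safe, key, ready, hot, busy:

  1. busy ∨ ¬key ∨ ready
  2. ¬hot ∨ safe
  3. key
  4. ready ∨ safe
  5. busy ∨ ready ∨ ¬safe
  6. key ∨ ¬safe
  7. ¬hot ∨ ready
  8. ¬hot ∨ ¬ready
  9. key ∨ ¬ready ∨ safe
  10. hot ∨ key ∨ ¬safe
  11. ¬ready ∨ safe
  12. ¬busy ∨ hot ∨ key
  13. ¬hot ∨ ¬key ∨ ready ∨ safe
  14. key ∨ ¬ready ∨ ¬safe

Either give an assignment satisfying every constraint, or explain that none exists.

safe = True, key = True, ready = True, hot = False, busy = False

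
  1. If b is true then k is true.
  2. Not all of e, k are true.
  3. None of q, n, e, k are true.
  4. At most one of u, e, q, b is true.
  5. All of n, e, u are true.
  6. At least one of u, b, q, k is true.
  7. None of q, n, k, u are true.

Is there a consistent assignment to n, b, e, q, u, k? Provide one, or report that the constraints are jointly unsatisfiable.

UNSATISFIABLE

Case n = True:
  Constraint (3) is violated (n=T) — contradiction.
Case n = False:
  Constraint (5) is violated (n=F) — contradiction.
Both cases fail — unsatisfiable.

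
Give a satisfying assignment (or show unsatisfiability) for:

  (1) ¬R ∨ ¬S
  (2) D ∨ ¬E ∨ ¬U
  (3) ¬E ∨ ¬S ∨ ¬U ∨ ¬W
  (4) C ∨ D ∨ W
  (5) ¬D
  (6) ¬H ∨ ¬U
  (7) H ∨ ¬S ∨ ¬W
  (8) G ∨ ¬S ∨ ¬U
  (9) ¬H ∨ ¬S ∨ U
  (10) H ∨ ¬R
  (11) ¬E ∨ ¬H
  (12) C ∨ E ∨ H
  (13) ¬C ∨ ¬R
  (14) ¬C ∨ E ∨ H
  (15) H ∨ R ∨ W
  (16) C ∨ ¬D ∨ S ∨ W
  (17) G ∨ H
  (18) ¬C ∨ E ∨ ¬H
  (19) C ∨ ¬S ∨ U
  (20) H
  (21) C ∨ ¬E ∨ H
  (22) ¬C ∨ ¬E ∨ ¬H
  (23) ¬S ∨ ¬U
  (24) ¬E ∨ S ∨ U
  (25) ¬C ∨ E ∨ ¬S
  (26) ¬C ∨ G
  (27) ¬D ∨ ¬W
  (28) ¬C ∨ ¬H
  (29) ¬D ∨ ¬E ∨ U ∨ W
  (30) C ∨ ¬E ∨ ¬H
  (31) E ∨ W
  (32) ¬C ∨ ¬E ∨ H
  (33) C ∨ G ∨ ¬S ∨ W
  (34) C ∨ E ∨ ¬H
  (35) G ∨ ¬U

No satisfying assignment exists.

Case H = True:
  (¬D) forces D = False.
  (¬H ∨ ¬U) forces U = False.
  (¬H ∨ ¬S ∨ U) forces S = False.
  (¬E ∨ ¬H) forces E = False.
  (¬C ∨ E ∨ ¬H) forces C = False.
  Clause (C ∨ E ∨ ¬H) is falsified — contradiction.
Case H = False:
  Clause (H) is falsified — contradiction.
Both cases fail, so the formula is unsatisfiable.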